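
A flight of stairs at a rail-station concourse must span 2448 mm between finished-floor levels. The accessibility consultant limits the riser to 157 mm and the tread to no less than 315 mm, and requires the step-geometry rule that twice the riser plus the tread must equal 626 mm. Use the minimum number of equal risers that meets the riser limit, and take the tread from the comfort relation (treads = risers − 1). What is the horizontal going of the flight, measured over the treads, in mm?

4800 mm

⌈2448/157⌉ = 16 risers.
Each riser is 2448/16 = 153 mm (≤ 157 mm).
T = 626 − 2·153 = 320 mm, which satisfies the 315 mm minimum.
Going = (16 − 1) × 320 = 4800 mm.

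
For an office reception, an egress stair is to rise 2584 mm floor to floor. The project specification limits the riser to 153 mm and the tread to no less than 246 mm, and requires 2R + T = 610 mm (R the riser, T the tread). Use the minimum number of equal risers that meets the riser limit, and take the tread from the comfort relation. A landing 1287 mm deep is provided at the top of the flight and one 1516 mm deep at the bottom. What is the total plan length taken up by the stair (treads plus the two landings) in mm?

At most 153 each: 2584/153 = 16.89, giving 17 risers.
Riser R = 2584 / 17 = 152 mm, within the 153 mm limit.
Tread T = 610 − 2 × 152 = 306 mm (≥ 246 mm).
Treads = 17 − 1 = 16; going = 16 × 306 = 4896 mm.
Enclosure = 4896 + 1287 + 1516 = 7699 mm.

7699 mm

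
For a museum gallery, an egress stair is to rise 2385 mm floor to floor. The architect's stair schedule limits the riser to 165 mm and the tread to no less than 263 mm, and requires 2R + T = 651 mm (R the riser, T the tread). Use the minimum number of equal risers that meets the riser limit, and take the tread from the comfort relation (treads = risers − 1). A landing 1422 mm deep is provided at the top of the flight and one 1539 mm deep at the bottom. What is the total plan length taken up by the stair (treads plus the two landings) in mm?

7623 mm

2385 / 165 = 14.45, so 15 risers are needed.
Riser R = 2385 / 15 = 159 mm, within the 165 mm limit.
From 2R + T = 651: T = 651 − 318 = 333 mm.
15 risers give 14 treads; going = 14 × 333 = 4662 mm.
Enclosure = 4662 + 1422 + 1539 = 7623 mm.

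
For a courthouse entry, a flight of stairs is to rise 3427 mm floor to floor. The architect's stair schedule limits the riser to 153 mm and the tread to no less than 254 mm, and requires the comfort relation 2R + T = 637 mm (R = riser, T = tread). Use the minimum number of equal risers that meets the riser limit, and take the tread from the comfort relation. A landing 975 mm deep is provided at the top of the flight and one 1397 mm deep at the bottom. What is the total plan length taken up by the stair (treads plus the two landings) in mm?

⌈3427/153⌉ = 23 risers.
Each riser is 3427/23 = 149 mm (≤ 153 mm).
T = 637 − 2·149 = 339 mm, which satisfies the 254 mm minimum.
23 risers give 22 treads; going = 22 × 339 = 7458 mm.
Add landings: 7458 + 975 + 1397 = 9830 mm.

9830 mm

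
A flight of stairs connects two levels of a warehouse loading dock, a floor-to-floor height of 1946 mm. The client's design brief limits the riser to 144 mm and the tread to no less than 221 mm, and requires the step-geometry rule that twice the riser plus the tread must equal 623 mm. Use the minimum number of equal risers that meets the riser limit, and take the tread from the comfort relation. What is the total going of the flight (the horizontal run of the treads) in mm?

4485 mm

At most 144 each: 1946/144 = 13.51, giving 14 risers.
R = 1946 ÷ 14 = 139 mm.
From 2R + T = 623: T = 623 − 278 = 345 mm.
14 risers give 13 treads; going = 13 × 345 = 4485 mm.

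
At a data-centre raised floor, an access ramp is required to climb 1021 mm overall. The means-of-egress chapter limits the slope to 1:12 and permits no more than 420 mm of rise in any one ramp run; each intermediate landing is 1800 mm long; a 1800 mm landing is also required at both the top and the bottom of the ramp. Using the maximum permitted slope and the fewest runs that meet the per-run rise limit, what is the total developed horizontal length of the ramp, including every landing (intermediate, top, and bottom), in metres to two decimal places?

19.45 m

At most 420 each: 1021/420 = 2.43, giving 3 ramp runs. That means 2 intermediate landings.
Ramp run (horizontal) at 1:12: 1021 × 12 = 12252 mm.
2 intermediate landings contribute 2 × 1800 = 3600 mm.
Top and bottom landings: 2 × 1800 = 3600 mm.
Total = 12252 + 3600 + 3600 = 19452 mm.
= 19.45 m.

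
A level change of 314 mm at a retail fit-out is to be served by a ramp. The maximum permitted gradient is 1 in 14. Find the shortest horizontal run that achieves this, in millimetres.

At 1:14 the run is 14 × 314 = 4396 mm.

4396 mm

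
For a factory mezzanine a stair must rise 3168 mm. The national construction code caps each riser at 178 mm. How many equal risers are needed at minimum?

At most 178 each: 3168/178 = 17.80, giving 18 risers.

18 risers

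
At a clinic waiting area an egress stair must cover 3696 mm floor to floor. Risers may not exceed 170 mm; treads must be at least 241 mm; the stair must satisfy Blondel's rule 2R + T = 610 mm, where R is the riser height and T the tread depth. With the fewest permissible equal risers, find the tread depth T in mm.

3696 / 170 = 21.74, so 22 risers are needed.
Riser R = 3696 / 22 = 168 mm, within the 170 mm limit.
T = 610 − 2·168 = 274 mm, which satisfies the 241 mm minimum.

274 mm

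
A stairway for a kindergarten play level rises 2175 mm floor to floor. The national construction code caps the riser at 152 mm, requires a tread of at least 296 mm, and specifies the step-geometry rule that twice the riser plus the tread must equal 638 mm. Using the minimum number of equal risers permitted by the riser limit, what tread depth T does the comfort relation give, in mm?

2175 / 152 = 14.309 → round up to 15 risers.
Each riser is 2175/15 = 145 mm (≤ 152 mm).
T = 638 − 2·145 = 348 mm, which satisfies the 296 mm minimum.

348 mm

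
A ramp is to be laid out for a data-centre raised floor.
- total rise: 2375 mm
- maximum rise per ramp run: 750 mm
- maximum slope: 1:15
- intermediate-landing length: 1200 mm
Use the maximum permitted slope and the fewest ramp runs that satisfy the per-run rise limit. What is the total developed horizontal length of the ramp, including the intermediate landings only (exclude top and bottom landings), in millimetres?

39225 mm

⌈2375/750⌉ = 4 ramp runs. That means 3 intermediate landings.
Horizontal run for 2375 mm of rise at 1:15 is 2375 × 15 = 35625 mm.
3 intermediate landings contribute 3 × 1200 = 3600 mm.
Total developed length = 35625 + 3600 = 39225 mm.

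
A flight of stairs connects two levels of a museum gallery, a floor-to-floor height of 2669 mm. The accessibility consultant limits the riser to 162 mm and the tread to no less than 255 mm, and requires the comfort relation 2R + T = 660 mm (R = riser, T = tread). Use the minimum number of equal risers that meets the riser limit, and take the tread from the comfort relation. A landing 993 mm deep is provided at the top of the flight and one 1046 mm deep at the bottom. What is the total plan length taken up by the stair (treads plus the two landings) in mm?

2669 / 162 = 16.475 → round up to 17 risers.
Each riser is 2669/17 = 157 mm (≤ 162 mm).
From 2R + T = 660: T = 660 − 314 = 346 mm.
Treads = 17 − 1 = 16; going = 16 × 346 = 5536 mm.
Add landings: 5536 + 993 + 1046 = 7575 mm.

7575 mm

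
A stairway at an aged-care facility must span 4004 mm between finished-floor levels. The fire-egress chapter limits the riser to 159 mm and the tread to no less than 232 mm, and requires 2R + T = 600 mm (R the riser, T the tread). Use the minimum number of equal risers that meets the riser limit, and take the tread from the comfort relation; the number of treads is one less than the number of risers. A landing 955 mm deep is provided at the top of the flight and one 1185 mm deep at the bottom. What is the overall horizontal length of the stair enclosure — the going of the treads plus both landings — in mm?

9440 mm

⌈4004/159⌉ = 26 risers.
Riser R = 4004 / 26 = 154 mm, within the 159 mm limit.
From 2R + T = 600: T = 600 − 308 = 292 mm.
26 risers give 25 treads; going = 25 × 292 = 7300 mm.
Enclosure = 7300 + 955 + 1185 = 9440 mm.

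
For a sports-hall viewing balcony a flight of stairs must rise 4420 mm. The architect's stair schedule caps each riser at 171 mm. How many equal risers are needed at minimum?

26 risers

At most 171 each: 4420/171 = 25.85, giving 26 risers.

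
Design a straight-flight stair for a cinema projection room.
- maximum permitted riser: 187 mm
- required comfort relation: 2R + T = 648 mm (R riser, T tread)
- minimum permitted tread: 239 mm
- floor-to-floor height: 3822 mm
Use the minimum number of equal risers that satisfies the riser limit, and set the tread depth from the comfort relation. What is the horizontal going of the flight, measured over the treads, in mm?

5680 mm

3822 / 187 = 20.44, so 21 risers are needed.
R = 3822 ÷ 21 = 182 mm.
T = 648 − 2·182 = 284 mm, which satisfies the 239 mm minimum.
Going = (21 − 1) × 284 = 5680 mm.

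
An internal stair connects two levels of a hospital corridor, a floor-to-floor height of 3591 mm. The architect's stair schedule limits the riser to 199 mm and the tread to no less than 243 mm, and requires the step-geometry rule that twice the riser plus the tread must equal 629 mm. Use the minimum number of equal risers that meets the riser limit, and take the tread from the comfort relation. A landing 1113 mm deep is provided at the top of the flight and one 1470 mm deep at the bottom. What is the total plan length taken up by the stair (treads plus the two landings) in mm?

3591 / 199 = 18.045 → round up to 19 risers.
R = 3591 ÷ 19 = 189 mm.
From 2R + T = 629: T = 629 − 378 = 251 mm.
Treads = 19 − 1 = 18; going = 18 × 251 = 4518 mm.
Add landings: 4518 + 1113 + 1470 = 7101 mm.

7101 mm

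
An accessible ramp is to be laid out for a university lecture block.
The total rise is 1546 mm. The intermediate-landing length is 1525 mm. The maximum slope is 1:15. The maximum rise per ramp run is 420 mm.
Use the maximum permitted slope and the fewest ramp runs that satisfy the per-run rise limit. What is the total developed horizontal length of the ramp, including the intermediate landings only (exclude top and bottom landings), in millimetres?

At most 420 each: 1546/420 = 3.68, giving 4 ramp runs. That means 3 intermediate landings.
Horizontal run for 1546 mm of rise at 1:15 is 1546 × 15 = 23190 mm.
3 intermediate landings contribute 3 × 1525 = 4575 mm.
Developed length = 23190 + 4575 = 27765 mm.

27765 mm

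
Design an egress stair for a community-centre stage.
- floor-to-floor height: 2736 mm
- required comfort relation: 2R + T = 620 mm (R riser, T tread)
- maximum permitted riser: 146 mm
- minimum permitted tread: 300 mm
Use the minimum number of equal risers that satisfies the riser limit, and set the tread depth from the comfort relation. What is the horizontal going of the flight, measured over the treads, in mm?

5976 mm

2736 / 146 = 18.74, so 19 risers are needed.
R = 2736 ÷ 19 = 144 mm.
Tread T = 620 − 2 × 144 = 332 mm (≥ 300 mm).
19 risers give 18 treads; going = 18 × 332 = 5976 mm.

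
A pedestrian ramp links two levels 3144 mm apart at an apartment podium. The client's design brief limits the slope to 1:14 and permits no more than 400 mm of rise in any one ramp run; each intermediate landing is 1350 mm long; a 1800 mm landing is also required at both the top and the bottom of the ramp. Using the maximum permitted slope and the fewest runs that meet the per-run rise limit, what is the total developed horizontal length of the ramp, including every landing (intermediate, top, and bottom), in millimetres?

3144 / 400 = 7.860 → round up to 8 ramp runs. That means 7 intermediate landings.
Ramp run (horizontal) at 1:14: 3144 × 14 = 44016 mm.
Intermediate landings: 7 × 1350 = 9450 mm.
Top and bottom landings: 2 × 1800 = 3600 mm.
Total = 44016 + 9450 + 3600 = 57066 mm.

57066 mm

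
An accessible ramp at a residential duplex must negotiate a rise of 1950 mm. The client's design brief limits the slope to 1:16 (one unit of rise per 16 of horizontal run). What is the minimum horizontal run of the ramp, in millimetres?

At 1:16 the run is 16 × 1950 = 31200 mm.

31200 mm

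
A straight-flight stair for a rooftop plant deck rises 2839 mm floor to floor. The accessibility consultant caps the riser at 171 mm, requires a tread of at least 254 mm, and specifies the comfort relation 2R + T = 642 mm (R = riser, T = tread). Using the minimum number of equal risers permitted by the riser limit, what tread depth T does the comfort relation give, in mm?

308 mm

At most 171 each: 2839/171 = 16.60, giving 17 risers.
Riser R = 2839 / 17 = 167 mm, within the 171 mm limit.
Tread T = 642 − 2 × 167 = 308 mm (≥ 254 mm).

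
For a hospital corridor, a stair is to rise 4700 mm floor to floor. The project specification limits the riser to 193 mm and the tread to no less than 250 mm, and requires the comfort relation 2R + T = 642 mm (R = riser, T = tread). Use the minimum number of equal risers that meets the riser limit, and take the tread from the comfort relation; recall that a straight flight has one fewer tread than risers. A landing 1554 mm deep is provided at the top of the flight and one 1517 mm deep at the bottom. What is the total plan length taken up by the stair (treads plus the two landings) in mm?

⌈4700/193⌉ = 25 risers.
Riser R = 4700 / 25 = 188 mm, within the 193 mm limit.
From 2R + T = 642: T = 642 − 376 = 266 mm.
Going = (25 − 1) × 266 = 6384 mm.
Enclosure = 6384 + 1554 + 1517 = 9455 mm.

9455 mm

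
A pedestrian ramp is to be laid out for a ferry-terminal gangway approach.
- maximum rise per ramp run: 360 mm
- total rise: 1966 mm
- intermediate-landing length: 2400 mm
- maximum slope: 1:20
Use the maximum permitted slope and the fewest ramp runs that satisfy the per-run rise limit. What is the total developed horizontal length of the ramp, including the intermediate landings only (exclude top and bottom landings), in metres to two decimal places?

51.32 m

1966 / 360 = 5.461 → round up to 6 ramp runs. That means 5 intermediate landings.
Ramp run (horizontal) at 1:20: 1966 × 20 = 39320 mm.
Intermediate landings: 5 × 2400 = 12000 mm.
Total developed length = 39320 + 12000 = 51320 mm.
= 51.32 m.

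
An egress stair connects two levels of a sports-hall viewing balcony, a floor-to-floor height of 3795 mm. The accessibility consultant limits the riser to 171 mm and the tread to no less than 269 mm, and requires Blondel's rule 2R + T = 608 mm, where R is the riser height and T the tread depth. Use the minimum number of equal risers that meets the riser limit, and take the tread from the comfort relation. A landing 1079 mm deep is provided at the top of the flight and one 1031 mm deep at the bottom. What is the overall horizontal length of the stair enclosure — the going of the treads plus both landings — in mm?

At most 171 each: 3795/171 = 22.19, giving 23 risers.
R = 3795 ÷ 23 = 165 mm.
Tread T = 608 − 2 × 165 = 278 mm (≥ 269 mm).
23 risers give 22 treads; going = 22 × 278 = 6116 mm.
Enclosure = 6116 + 1079 + 1031 = 8226 mm.

8226 mm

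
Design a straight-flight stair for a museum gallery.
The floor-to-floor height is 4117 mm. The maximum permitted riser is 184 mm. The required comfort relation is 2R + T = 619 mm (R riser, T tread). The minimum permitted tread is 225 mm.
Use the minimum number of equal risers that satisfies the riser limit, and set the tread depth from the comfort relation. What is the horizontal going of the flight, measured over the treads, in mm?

5742 mm

4117 / 184 = 22.38, so 23 risers are needed.
R = 4117 ÷ 23 = 179 mm.
Tread T = 619 − 2 × 179 = 261 mm (≥ 225 mm).
Going = (23 − 1) × 261 = 5742 mm.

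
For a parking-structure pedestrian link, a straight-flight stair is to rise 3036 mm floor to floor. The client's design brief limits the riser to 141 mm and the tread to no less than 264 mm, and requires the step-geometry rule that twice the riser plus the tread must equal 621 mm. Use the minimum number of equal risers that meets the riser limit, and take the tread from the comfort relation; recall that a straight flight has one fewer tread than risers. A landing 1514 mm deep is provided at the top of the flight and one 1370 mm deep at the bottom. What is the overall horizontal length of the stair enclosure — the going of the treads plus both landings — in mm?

10129 mm

At most 141 each: 3036/141 = 21.53, giving 22 risers.
Riser R = 3036 / 22 = 138 mm, within the 141 mm limit.
T = 621 − 2·138 = 345 mm, which satisfies the 264 mm minimum.
Treads = 22 − 1 = 21; going = 21 × 345 = 7245 mm.
Add landings: 7245 + 1514 + 1370 = 10129 mm.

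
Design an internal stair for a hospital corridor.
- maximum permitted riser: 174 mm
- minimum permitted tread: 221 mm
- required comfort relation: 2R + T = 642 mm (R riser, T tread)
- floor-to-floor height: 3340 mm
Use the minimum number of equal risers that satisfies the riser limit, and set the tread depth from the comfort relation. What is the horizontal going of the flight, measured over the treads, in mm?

⌈3340/174⌉ = 20 risers.
Each riser is 3340/20 = 167 mm (≤ 174 mm).
From 2R + T = 642: T = 642 − 334 = 308 mm.
Treads = 20 − 1 = 19; going = 19 × 308 = 5852 mm.

5852 mm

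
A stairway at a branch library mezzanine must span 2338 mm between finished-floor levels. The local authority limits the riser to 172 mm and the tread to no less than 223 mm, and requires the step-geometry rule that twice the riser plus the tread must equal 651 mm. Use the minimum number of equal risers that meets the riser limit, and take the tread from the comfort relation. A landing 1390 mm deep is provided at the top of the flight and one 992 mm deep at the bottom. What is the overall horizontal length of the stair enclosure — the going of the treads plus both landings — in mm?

2338 / 172 = 13.59, so 14 risers are needed.
Riser R = 2338 / 14 = 167 mm, within the 172 mm limit.
Tread T = 651 − 2 × 167 = 317 mm (≥ 223 mm).
14 risers give 13 treads; going = 13 × 317 = 4121 mm.
Enclosure = 4121 + 1390 + 992 = 6503 mm.

6503 mm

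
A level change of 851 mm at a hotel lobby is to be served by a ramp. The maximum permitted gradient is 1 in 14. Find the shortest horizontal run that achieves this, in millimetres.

At 1:14 the run is 14 × 851 = 11914 mm.

11914 mm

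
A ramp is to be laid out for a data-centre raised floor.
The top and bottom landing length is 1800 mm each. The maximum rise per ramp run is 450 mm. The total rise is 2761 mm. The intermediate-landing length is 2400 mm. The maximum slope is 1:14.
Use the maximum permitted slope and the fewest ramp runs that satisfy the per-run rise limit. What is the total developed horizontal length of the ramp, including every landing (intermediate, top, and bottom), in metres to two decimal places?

⌈2761/450⌉ = 7 ramp runs. That means 6 intermediate landings.
Ramp run (horizontal) at 1:14: 2761 × 14 = 38654 mm.
6 intermediate landings contribute 6 × 2400 = 14400 mm.
Top and bottom landings: 2 × 1800 = 3600 mm.
Total = 38654 + 14400 + 3600 = 56654 mm.
= 56.65 m.

56.65 m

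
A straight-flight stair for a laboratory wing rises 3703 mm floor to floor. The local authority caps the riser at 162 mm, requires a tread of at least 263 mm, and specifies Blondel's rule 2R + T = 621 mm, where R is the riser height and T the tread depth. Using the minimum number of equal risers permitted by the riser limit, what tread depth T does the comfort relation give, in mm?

299 mm

⌈3703/162⌉ = 23 risers.
Each riser is 3703/23 = 161 mm (≤ 162 mm).
From 2R + T = 621: T = 621 − 322 = 299 mm.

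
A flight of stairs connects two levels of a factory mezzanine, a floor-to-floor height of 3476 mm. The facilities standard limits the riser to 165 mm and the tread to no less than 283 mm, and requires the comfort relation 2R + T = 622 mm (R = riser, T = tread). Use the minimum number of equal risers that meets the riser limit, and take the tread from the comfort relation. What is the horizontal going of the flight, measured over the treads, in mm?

At most 165 each: 3476/165 = 21.07, giving 22 risers.
R = 3476 ÷ 22 = 158 mm.
From 2R + T = 622: T = 622 − 316 = 306 mm.
Treads = 22 − 1 = 21; going = 21 × 306 = 6426 mm.

6426 mm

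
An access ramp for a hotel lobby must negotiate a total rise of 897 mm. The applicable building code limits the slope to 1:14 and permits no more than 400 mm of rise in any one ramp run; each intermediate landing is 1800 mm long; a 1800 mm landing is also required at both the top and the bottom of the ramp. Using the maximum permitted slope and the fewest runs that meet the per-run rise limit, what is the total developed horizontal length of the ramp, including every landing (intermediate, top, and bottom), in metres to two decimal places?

897 / 400 = 2.243 → round up to 3 ramp runs. That means 2 intermediate landings.
Horizontal run for 897 mm of rise at 1:14 is 897 × 14 = 12558 mm.
2 intermediate landings contribute 2 × 1800 = 3600 mm.
Top and bottom landings: 2 × 1800 = 3600 mm.
Total = 12558 + 3600 + 3600 = 19758 mm.
= 19.76 m.

19.76 m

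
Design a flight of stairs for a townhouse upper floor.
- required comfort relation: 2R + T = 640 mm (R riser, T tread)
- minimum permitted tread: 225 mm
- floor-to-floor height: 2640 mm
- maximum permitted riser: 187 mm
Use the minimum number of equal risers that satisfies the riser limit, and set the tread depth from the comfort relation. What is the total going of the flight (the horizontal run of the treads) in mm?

2640 / 187 = 14.12, so 15 risers are needed.
Riser R = 2640 / 15 = 176 mm, within the 187 mm limit.
From 2R + T = 640: T = 640 − 352 = 288 mm.
15 risers give 14 treads; going = 14 × 288 = 4032 mm.

4032 mm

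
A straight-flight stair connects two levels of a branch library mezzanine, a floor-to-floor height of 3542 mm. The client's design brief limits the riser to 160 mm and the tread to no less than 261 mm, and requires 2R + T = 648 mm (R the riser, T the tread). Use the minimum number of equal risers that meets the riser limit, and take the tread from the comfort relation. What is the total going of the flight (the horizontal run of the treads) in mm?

7480 mm

3542 / 160 = 22.137 → round up to 23 risers.
R = 3542 ÷ 23 = 154 mm.
Tread T = 648 − 2 × 154 = 340 mm (≥ 261 mm).
23 risers give 22 treads; going = 22 × 340 = 7480 mm.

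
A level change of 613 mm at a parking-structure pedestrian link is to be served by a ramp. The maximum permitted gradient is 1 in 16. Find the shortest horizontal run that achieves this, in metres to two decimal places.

At 1:16 the run is 16 × 613 = 9808 mm.
9808 mm = 9.81 m.

9.81 m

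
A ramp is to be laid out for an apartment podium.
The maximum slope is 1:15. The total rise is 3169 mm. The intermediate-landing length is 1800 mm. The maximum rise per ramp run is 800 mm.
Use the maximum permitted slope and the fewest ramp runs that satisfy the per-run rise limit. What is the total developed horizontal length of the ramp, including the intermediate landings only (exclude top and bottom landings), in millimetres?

52935 mm

At most 800 each: 3169/800 = 3.96, giving 4 ramp runs. That means 3 intermediate landings.
Horizontal run for 3169 mm of rise at 1:15 is 3169 × 15 = 47535 mm.
3 intermediate landings contribute 3 × 1800 = 5400 mm.
Total developed length = 47535 + 5400 = 52935 mm.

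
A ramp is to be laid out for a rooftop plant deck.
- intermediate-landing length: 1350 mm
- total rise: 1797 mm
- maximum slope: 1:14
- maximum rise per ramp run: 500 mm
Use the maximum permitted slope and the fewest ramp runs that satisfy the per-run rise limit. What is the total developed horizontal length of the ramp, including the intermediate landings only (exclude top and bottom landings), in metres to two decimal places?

At most 500 each: 1797/500 = 3.59, giving 4 ramp runs. That means 3 intermediate landings.
Horizontal run for 1797 mm of rise at 1:14 is 1797 × 14 = 25158 mm.
3 intermediate landings contribute 3 × 1350 = 4050 mm.
Total developed length = 25158 + 4050 = 29208 mm.
= 29.21 m.

29.21 m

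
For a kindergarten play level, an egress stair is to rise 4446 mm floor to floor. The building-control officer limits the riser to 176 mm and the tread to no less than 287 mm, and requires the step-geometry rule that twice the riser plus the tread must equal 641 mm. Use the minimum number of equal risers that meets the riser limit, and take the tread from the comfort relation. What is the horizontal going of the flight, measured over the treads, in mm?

At most 176 each: 4446/176 = 25.26, giving 26 risers.
Each riser is 4446/26 = 171 mm (≤ 176 mm).
T = 641 − 2·171 = 299 mm, which satisfies the 287 mm minimum.
26 risers give 25 treads; going = 25 × 299 = 7475 mm.

7475 mm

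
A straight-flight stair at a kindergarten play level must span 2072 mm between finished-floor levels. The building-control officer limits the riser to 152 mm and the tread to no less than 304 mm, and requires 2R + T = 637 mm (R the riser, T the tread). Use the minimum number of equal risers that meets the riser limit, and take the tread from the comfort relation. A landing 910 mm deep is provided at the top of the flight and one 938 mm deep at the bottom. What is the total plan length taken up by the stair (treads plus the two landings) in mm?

6281 mm

2072 / 152 = 13.632 → round up to 14 risers.
Each riser is 2072/14 = 148 mm (≤ 152 mm).
Tread T = 637 − 2 × 148 = 341 mm (≥ 304 mm).
Going = (14 − 1) × 341 = 4433 mm.
Add landings: 4433 + 910 + 938 = 6281 mm.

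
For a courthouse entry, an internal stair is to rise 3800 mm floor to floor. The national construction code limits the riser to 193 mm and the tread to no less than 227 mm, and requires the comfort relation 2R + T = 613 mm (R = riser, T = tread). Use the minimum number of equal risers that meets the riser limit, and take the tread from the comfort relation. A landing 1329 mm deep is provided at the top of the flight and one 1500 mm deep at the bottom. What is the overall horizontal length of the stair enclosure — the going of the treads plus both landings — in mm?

3800 / 193 = 19.689 → round up to 20 risers.
Riser R = 3800 / 20 = 190 mm, within the 193 mm limit.
From 2R + T = 613: T = 613 − 380 = 233 mm.
20 risers give 19 treads; going = 19 × 233 = 4427 mm.
Enclosure = 4427 + 1329 + 1500 = 7256 mm.

7256 mm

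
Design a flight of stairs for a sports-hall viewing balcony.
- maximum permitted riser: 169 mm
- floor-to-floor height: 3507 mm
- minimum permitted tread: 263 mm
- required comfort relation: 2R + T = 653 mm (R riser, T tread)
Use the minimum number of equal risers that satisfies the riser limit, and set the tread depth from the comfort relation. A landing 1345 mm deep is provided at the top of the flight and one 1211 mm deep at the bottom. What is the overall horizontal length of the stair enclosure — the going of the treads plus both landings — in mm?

3507 / 169 = 20.75, so 21 risers are needed.
Riser R = 3507 / 21 = 167 mm, within the 169 mm limit.
From 2R + T = 653: T = 653 − 334 = 319 mm.
Treads = 21 − 1 = 20; going = 20 × 319 = 6380 mm.
Add landings: 6380 + 1345 + 1211 = 8936 mm.

8936 mm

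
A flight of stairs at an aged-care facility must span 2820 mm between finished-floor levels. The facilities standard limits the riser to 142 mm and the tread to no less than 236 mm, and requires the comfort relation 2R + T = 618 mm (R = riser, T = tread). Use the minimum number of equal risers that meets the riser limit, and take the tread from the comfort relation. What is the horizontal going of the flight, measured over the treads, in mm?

6384 mm

At most 142 each: 2820/142 = 19.86, giving 20 risers.
R = 2820 ÷ 20 = 141 mm.
From 2R + T = 618: T = 618 − 282 = 336 mm.
Going = (20 − 1) × 336 = 6384 mm.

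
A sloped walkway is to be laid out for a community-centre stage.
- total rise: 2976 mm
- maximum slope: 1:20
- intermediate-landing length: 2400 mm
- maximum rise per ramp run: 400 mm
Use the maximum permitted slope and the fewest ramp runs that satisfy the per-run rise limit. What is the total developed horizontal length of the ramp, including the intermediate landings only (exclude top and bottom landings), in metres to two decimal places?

76.32 m

2976 / 400 = 7.44, so 8 ramp runs are needed. That means 7 intermediate landings.
Ramp run (horizontal) at 1:20: 2976 × 20 = 59520 mm.
7 intermediate landings contribute 7 × 2400 = 16800 mm.
Developed length = 59520 + 16800 = 76320 mm.
= 76.32 m.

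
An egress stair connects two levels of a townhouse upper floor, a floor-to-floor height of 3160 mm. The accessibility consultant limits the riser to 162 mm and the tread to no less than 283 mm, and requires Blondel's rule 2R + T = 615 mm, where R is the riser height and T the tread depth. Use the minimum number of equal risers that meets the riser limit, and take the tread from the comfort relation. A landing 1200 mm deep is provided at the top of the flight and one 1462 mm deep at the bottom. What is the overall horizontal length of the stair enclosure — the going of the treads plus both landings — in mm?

3160 / 162 = 19.506 → round up to 20 risers.
R = 3160 ÷ 20 = 158 mm.
From 2R + T = 615: T = 615 − 316 = 299 mm.
Treads = 20 − 1 = 19; going = 19 × 299 = 5681 mm.
Add landings: 5681 + 1200 + 1462 = 8343 mm.

8343 mm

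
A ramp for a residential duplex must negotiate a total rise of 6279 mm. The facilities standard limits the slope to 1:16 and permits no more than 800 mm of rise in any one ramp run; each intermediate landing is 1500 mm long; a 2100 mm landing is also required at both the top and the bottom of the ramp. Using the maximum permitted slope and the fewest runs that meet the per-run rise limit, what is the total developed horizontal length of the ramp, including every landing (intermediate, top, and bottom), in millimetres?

6279 / 800 = 7.849 → round up to 8 ramp runs. That means 7 intermediate landings.
Ramp run (horizontal) at 1:16: 6279 × 16 = 100464 mm.
Intermediate landings: 7 × 1500 = 10500 mm.
Top and bottom landings: 2 × 2100 = 4200 mm.
Total = 100464 + 10500 + 4200 = 115164 mm.

115164 mm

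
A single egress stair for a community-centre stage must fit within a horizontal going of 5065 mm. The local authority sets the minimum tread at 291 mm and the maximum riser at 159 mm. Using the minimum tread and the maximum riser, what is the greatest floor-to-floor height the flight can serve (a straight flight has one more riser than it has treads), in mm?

2862 mm

Treads that fit: ⌊5065 / 291⌋ = 17.
Risers = treads + 1 = 18.
Maximum height = 18 × 159 = 2862 mm.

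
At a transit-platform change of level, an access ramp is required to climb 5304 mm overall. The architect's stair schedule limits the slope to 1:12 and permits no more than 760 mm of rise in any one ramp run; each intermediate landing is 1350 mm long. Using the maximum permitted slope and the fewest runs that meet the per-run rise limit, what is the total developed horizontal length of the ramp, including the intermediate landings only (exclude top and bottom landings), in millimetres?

71748 mm

⌈5304/760⌉ = 7 ramp runs. That means 6 intermediate landings.
Ramp run (horizontal) at 1:12: 5304 × 12 = 63648 mm.
6 intermediate landings contribute 6 × 1350 = 8100 mm.
Total developed length = 63648 + 8100 = 71748 mm.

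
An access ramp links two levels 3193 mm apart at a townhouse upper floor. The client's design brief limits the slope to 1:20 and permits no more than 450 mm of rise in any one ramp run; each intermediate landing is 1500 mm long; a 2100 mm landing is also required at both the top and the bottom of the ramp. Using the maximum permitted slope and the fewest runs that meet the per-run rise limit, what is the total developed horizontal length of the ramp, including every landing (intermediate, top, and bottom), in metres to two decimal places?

3193 / 450 = 7.10, so 8 ramp runs are needed. That means 7 intermediate landings.
Ramp run (horizontal) at 1:20: 3193 × 20 = 63860 mm.
Intermediate landings: 7 × 1500 = 10500 mm.
Top and bottom landings: 2 × 2100 = 4200 mm.
Total = 63860 + 10500 + 4200 = 78560 mm.
= 78.56 m.

78.56 m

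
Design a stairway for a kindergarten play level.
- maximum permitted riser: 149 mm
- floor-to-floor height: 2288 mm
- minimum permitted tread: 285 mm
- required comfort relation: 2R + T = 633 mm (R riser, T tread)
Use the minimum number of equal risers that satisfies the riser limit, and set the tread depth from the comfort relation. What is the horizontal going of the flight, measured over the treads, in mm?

2288 / 149 = 15.356 → round up to 16 risers.
Riser R = 2288 / 16 = 143 mm, within the 149 mm limit.
Tread T = 633 − 2 × 143 = 347 mm (≥ 285 mm).
Treads = 16 − 1 = 15; going = 15 × 347 = 5205 mm.

5205 mm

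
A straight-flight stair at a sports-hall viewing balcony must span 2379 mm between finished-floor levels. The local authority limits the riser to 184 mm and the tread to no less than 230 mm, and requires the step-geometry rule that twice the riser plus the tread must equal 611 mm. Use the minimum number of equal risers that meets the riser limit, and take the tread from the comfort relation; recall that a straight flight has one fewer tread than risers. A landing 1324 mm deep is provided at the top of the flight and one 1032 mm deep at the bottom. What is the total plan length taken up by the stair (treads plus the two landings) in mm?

5296 mm

2379 / 184 = 12.93, so 13 risers are needed.
Riser R = 2379 / 13 = 183 mm, within the 184 mm limit.
From 2R + T = 611: T = 611 − 366 = 245 mm.
Going = (13 − 1) × 245 = 2940 mm.
Enclosure = 2940 + 1324 + 1032 = 5296 mm.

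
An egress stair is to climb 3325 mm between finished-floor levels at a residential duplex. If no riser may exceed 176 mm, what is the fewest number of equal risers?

19 risers

3325 / 176 = 18.89, so 19 risers are needed.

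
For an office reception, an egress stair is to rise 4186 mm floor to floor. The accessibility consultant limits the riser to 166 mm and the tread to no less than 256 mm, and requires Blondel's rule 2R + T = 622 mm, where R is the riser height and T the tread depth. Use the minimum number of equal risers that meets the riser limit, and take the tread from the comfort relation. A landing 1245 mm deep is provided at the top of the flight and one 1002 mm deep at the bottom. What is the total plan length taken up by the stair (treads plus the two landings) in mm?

4186 / 166 = 25.217 → round up to 26 risers.
R = 4186 ÷ 26 = 161 mm.
From 2R + T = 622: T = 622 − 322 = 300 mm.
Going = (26 − 1) × 300 = 7500 mm.
Add landings: 7500 + 1245 + 1002 = 9747 mm.

9747 mm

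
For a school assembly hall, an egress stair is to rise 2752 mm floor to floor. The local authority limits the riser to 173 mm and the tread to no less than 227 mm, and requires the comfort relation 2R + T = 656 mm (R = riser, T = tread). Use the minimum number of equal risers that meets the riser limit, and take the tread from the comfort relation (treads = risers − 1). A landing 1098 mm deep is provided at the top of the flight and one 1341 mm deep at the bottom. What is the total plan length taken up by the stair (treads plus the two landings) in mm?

At most 173 each: 2752/173 = 15.91, giving 16 risers.
Each riser is 2752/16 = 172 mm (≤ 173 mm).
Tread T = 656 − 2 × 172 = 312 mm (≥ 227 mm).
16 risers give 15 treads; going = 15 × 312 = 4680 mm.
Add landings: 4680 + 1098 + 1341 = 7119 mm.

7119 mm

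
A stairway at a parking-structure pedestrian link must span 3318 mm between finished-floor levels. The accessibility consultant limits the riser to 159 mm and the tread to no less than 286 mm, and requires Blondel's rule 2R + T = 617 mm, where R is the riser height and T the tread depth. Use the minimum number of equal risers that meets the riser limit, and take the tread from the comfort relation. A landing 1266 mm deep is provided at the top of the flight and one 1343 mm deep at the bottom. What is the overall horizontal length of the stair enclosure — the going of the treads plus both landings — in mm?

3318 / 159 = 20.868 → round up to 21 risers.
Each riser is 3318/21 = 158 mm (≤ 159 mm).
Tread T = 617 − 2 × 158 = 301 mm (≥ 286 mm).
21 risers give 20 treads; going = 20 × 301 = 6020 mm.
Add landings: 6020 + 1266 + 1343 = 8629 mm.

8629 mm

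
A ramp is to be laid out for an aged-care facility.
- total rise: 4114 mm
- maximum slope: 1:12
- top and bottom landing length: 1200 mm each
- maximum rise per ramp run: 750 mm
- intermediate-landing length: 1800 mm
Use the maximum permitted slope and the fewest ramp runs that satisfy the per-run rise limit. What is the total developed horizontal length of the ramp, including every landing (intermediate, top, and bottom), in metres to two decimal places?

60.77 m

At most 750 each: 4114/750 = 5.49, giving 6 ramp runs. That means 5 intermediate landings.
Ramp run (horizontal) at 1:12: 4114 × 12 = 49368 mm.
5 intermediate landings contribute 5 × 1800 = 9000 mm.
Top and bottom landings: 2 × 1200 = 2400 mm.
Total = 49368 + 9000 + 2400 = 60768 mm.
= 60.77 m.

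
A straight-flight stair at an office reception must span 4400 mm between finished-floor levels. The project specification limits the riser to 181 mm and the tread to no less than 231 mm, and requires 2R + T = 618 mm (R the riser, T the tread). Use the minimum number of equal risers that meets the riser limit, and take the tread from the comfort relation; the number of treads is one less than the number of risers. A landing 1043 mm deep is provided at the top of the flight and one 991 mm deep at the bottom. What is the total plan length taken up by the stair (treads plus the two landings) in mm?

At most 181 each: 4400/181 = 24.31, giving 25 risers.
Riser R = 4400 / 25 = 176 mm, within the 181 mm limit.
Tread T = 618 − 2 × 176 = 266 mm (≥ 231 mm).
Treads = 25 − 1 = 24; going = 24 × 266 = 6384 mm.
Add landings: 6384 + 1043 + 991 = 8418 mm.

8418 mm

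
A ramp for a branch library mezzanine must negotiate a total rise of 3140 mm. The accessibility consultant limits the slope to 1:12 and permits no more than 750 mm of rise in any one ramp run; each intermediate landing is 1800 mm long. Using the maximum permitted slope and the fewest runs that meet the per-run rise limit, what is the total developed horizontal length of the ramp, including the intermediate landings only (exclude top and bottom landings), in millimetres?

3140 / 750 = 4.187 → round up to 5 ramp runs. That means 4 intermediate landings.
Ramp run (horizontal) at 1:12: 3140 × 12 = 37680 mm.
Intermediate landings: 4 × 1800 = 7200 mm.
Total developed length = 37680 + 7200 = 44880 mm.

44880 mm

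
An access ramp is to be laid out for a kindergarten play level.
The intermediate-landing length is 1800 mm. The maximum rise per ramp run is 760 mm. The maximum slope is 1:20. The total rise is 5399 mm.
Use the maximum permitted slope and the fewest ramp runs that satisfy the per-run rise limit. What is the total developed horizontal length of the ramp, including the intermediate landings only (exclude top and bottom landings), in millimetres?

120580 mm

5399 / 760 = 7.104 → round up to 8 ramp runs. That means 7 intermediate landings.
Horizontal run for 5399 mm of rise at 1:20 is 5399 × 20 = 107980 mm.
Intermediate landings: 7 × 1800 = 12600 mm.
Total developed length = 107980 + 12600 = 120580 mm.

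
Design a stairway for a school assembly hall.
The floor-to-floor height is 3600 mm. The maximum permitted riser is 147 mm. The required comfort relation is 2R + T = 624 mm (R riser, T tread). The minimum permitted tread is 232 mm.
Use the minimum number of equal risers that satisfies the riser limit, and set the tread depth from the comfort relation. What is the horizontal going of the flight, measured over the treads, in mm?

3600 / 147 = 24.49, so 25 risers are needed.
Riser R = 3600 / 25 = 144 mm, within the 147 mm limit.
From 2R + T = 624: T = 624 − 288 = 336 mm.
Going = (25 − 1) × 336 = 8064 mm.

8064 mm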